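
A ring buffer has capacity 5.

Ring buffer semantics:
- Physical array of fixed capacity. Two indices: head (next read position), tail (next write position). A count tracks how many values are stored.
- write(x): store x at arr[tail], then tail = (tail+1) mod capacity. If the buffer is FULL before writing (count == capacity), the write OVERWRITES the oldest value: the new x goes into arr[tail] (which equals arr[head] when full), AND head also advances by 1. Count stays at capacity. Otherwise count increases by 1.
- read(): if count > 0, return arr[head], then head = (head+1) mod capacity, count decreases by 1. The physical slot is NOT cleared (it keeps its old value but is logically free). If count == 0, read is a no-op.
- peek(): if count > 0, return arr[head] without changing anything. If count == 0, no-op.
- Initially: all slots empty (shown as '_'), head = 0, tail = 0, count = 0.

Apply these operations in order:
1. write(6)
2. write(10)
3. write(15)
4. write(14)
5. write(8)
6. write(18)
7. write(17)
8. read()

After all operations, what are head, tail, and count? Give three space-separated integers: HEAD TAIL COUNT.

Answer: 3 2 4

Derivation:
After op 1 (write(6)): arr=[6 _ _ _ _] head=0 tail=1 count=1
After op 2 (write(10)): arr=[6 10 _ _ _] head=0 tail=2 count=2
After op 3 (write(15)): arr=[6 10 15 _ _] head=0 tail=3 count=3
After op 4 (write(14)): arr=[6 10 15 14 _] head=0 tail=4 count=4
After op 5 (write(8)): arr=[6 10 15 14 8] head=0 tail=0 count=5
After op 6 (write(18)): arr=[18 10 15 14 8] head=1 tail=1 count=5
After op 7 (write(17)): arr=[18 17 15 14 8] head=2 tail=2 count=5
After op 8 (read()): arr=[18 17 15 14 8] head=3 tail=2 count=4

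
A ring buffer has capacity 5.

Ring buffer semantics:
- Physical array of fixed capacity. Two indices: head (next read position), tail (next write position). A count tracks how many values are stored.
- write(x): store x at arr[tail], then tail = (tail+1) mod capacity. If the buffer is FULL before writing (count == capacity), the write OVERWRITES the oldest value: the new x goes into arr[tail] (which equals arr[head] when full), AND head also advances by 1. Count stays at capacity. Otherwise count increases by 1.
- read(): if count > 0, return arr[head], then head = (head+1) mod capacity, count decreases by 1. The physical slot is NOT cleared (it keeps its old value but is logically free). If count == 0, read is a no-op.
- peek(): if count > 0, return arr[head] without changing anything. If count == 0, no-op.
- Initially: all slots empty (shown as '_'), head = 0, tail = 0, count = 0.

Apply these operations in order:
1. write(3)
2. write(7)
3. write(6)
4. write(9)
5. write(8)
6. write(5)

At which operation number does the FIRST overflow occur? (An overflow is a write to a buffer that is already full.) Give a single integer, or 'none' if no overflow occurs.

Answer: 6

Derivation:
After op 1 (write(3)): arr=[3 _ _ _ _] head=0 tail=1 count=1
After op 2 (write(7)): arr=[3 7 _ _ _] head=0 tail=2 count=2
After op 3 (write(6)): arr=[3 7 6 _ _] head=0 tail=3 count=3
After op 4 (write(9)): arr=[3 7 6 9 _] head=0 tail=4 count=4
After op 5 (write(8)): arr=[3 7 6 9 8] head=0 tail=0 count=5
After op 6 (write(5)): arr=[5 7 6 9 8] head=1 tail=1 count=5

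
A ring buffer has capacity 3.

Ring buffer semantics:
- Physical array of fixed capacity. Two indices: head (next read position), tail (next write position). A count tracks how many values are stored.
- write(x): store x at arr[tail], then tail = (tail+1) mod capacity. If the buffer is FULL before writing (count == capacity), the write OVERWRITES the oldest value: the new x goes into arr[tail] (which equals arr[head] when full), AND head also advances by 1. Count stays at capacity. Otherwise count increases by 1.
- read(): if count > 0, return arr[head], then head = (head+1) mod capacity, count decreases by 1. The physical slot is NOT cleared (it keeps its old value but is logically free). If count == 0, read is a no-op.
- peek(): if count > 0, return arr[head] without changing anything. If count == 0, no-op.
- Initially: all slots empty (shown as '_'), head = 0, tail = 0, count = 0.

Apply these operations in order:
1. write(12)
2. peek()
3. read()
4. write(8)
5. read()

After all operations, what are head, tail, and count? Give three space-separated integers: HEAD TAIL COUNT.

Answer: 2 2 0

Derivation:
After op 1 (write(12)): arr=[12 _ _] head=0 tail=1 count=1
After op 2 (peek()): arr=[12 _ _] head=0 tail=1 count=1
After op 3 (read()): arr=[12 _ _] head=1 tail=1 count=0
After op 4 (write(8)): arr=[12 8 _] head=1 tail=2 count=1
After op 5 (read()): arr=[12 8 _] head=2 tail=2 count=0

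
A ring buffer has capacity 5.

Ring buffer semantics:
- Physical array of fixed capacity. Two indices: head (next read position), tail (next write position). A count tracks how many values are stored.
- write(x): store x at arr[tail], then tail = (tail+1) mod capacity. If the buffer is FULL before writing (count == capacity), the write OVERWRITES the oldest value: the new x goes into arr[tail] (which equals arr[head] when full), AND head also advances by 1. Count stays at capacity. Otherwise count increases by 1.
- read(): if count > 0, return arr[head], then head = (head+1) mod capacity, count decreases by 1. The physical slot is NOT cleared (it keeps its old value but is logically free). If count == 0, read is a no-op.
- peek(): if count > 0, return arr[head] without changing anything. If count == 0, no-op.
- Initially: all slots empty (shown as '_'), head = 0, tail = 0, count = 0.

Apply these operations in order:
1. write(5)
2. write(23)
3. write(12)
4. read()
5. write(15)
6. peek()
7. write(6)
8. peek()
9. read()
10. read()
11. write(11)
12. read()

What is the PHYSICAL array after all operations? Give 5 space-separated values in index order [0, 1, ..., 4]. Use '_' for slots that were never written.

After op 1 (write(5)): arr=[5 _ _ _ _] head=0 tail=1 count=1
After op 2 (write(23)): arr=[5 23 _ _ _] head=0 tail=2 count=2
After op 3 (write(12)): arr=[5 23 12 _ _] head=0 tail=3 count=3
After op 4 (read()): arr=[5 23 12 _ _] head=1 tail=3 count=2
After op 5 (write(15)): arr=[5 23 12 15 _] head=1 tail=4 count=3
After op 6 (peek()): arr=[5 23 12 15 _] head=1 tail=4 count=3
After op 7 (write(6)): arr=[5 23 12 15 6] head=1 tail=0 count=4
After op 8 (peek()): arr=[5 23 12 15 6] head=1 tail=0 count=4
After op 9 (read()): arr=[5 23 12 15 6] head=2 tail=0 count=3
After op 10 (read()): arr=[5 23 12 15 6] head=3 tail=0 count=2
After op 11 (write(11)): arr=[11 23 12 15 6] head=3 tail=1 count=3
After op 12 (read()): arr=[11 23 12 15 6] head=4 tail=1 count=2

Answer: 11 23 12 15 6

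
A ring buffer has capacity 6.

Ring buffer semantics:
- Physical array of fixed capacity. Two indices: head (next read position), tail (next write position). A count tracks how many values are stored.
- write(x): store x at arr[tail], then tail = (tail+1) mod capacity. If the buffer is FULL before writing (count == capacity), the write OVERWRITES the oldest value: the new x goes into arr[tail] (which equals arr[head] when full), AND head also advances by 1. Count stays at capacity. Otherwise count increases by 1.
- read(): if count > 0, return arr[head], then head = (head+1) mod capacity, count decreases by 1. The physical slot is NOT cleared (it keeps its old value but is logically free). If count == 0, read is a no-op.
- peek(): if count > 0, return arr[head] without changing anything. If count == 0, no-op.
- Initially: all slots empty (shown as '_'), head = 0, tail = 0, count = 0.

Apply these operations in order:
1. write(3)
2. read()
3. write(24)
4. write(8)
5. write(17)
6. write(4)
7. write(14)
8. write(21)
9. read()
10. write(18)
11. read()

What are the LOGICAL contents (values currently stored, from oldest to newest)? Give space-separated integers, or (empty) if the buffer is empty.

After op 1 (write(3)): arr=[3 _ _ _ _ _] head=0 tail=1 count=1
After op 2 (read()): arr=[3 _ _ _ _ _] head=1 tail=1 count=0
After op 3 (write(24)): arr=[3 24 _ _ _ _] head=1 tail=2 count=1
After op 4 (write(8)): arr=[3 24 8 _ _ _] head=1 tail=3 count=2
After op 5 (write(17)): arr=[3 24 8 17 _ _] head=1 tail=4 count=3
After op 6 (write(4)): arr=[3 24 8 17 4 _] head=1 tail=5 count=4
After op 7 (write(14)): arr=[3 24 8 17 4 14] head=1 tail=0 count=5
After op 8 (write(21)): arr=[21 24 8 17 4 14] head=1 tail=1 count=6
After op 9 (read()): arr=[21 24 8 17 4 14] head=2 tail=1 count=5
After op 10 (write(18)): arr=[21 18 8 17 4 14] head=2 tail=2 count=6
After op 11 (read()): arr=[21 18 8 17 4 14] head=3 tail=2 count=5

Answer: 17 4 14 21 18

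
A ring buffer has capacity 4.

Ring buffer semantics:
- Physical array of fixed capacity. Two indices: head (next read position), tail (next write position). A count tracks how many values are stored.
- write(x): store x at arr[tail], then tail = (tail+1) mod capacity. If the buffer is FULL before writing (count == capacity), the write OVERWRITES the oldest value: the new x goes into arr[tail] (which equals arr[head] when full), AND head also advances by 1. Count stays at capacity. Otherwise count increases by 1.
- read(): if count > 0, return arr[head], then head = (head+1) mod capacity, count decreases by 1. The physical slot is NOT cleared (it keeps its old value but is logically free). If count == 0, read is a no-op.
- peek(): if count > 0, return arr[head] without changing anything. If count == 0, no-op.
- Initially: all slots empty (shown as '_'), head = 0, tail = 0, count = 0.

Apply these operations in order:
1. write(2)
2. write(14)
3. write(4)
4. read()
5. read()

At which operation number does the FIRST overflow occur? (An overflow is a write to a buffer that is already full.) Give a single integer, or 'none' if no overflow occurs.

Answer: none

Derivation:
After op 1 (write(2)): arr=[2 _ _ _] head=0 tail=1 count=1
After op 2 (write(14)): arr=[2 14 _ _] head=0 tail=2 count=2
After op 3 (write(4)): arr=[2 14 4 _] head=0 tail=3 count=3
After op 4 (read()): arr=[2 14 4 _] head=1 tail=3 count=2
After op 5 (read()): arr=[2 14 4 _] head=2 tail=3 count=1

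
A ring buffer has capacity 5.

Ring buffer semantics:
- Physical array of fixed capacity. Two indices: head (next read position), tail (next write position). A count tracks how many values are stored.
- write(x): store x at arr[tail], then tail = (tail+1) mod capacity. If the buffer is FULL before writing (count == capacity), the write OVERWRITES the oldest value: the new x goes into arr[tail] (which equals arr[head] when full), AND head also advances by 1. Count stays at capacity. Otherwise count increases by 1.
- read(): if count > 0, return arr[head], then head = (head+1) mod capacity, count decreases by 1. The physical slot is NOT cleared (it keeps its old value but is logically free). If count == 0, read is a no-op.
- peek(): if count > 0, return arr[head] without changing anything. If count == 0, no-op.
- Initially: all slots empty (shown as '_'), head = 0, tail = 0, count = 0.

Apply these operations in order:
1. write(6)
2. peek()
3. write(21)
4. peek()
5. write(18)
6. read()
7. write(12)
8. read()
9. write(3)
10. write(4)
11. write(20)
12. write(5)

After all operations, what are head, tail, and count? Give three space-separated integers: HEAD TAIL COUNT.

Answer: 3 3 5

Derivation:
After op 1 (write(6)): arr=[6 _ _ _ _] head=0 tail=1 count=1
After op 2 (peek()): arr=[6 _ _ _ _] head=0 tail=1 count=1
After op 3 (write(21)): arr=[6 21 _ _ _] head=0 tail=2 count=2
After op 4 (peek()): arr=[6 21 _ _ _] head=0 tail=2 count=2
After op 5 (write(18)): arr=[6 21 18 _ _] head=0 tail=3 count=3
After op 6 (read()): arr=[6 21 18 _ _] head=1 tail=3 count=2
After op 7 (write(12)): arr=[6 21 18 12 _] head=1 tail=4 count=3
After op 8 (read()): arr=[6 21 18 12 _] head=2 tail=4 count=2
After op 9 (write(3)): arr=[6 21 18 12 3] head=2 tail=0 count=3
After op 10 (write(4)): arr=[4 21 18 12 3] head=2 tail=1 count=4
After op 11 (write(20)): arr=[4 20 18 12 3] head=2 tail=2 count=5
After op 12 (write(5)): arr=[4 20 5 12 3] head=3 tail=3 count=5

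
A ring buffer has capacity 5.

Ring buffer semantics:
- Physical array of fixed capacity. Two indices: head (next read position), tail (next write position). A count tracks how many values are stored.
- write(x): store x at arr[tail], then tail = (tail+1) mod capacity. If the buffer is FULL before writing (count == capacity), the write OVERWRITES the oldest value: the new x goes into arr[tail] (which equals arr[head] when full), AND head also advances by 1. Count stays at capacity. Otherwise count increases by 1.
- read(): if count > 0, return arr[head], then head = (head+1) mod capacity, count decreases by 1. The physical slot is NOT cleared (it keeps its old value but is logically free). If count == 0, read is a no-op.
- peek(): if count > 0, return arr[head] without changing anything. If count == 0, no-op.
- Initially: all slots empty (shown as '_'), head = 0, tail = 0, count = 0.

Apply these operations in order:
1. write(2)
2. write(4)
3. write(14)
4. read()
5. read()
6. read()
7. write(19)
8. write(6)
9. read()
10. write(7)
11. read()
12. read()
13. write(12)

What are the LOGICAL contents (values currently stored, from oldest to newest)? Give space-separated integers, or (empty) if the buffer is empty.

After op 1 (write(2)): arr=[2 _ _ _ _] head=0 tail=1 count=1
After op 2 (write(4)): arr=[2 4 _ _ _] head=0 tail=2 count=2
After op 3 (write(14)): arr=[2 4 14 _ _] head=0 tail=3 count=3
After op 4 (read()): arr=[2 4 14 _ _] head=1 tail=3 count=2
After op 5 (read()): arr=[2 4 14 _ _] head=2 tail=3 count=1
After op 6 (read()): arr=[2 4 14 _ _] head=3 tail=3 count=0
After op 7 (write(19)): arr=[2 4 14 19 _] head=3 tail=4 count=1
After op 8 (write(6)): arr=[2 4 14 19 6] head=3 tail=0 count=2
After op 9 (read()): arr=[2 4 14 19 6] head=4 tail=0 count=1
After op 10 (write(7)): arr=[7 4 14 19 6] head=4 tail=1 count=2
After op 11 (read()): arr=[7 4 14 19 6] head=0 tail=1 count=1
After op 12 (read()): arr=[7 4 14 19 6] head=1 tail=1 count=0
After op 13 (write(12)): arr=[7 12 14 19 6] head=1 tail=2 count=1

Answer: 12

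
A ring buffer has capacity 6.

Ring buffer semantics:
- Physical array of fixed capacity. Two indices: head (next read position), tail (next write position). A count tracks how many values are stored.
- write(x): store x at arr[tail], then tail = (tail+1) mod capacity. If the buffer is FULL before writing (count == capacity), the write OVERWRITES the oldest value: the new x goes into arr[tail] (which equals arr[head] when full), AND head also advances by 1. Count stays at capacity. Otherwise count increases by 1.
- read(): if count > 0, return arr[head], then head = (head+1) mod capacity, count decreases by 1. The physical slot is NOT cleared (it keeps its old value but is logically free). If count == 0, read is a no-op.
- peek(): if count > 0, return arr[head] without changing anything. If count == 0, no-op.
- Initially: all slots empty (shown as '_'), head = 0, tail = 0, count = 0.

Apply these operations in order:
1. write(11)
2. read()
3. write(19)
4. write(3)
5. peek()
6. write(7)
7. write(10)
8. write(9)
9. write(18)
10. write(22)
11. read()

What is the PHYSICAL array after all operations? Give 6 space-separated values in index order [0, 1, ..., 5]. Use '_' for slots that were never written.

After op 1 (write(11)): arr=[11 _ _ _ _ _] head=0 tail=1 count=1
After op 2 (read()): arr=[11 _ _ _ _ _] head=1 tail=1 count=0
After op 3 (write(19)): arr=[11 19 _ _ _ _] head=1 tail=2 count=1
After op 4 (write(3)): arr=[11 19 3 _ _ _] head=1 tail=3 count=2
After op 5 (peek()): arr=[11 19 3 _ _ _] head=1 tail=3 count=2
After op 6 (write(7)): arr=[11 19 3 7 _ _] head=1 tail=4 count=3
After op 7 (write(10)): arr=[11 19 3 7 10 _] head=1 tail=5 count=4
After op 8 (write(9)): arr=[11 19 3 7 10 9] head=1 tail=0 count=5
After op 9 (write(18)): arr=[18 19 3 7 10 9] head=1 tail=1 count=6
After op 10 (write(22)): arr=[18 22 3 7 10 9] head=2 tail=2 count=6
After op 11 (read()): arr=[18 22 3 7 10 9] head=3 tail=2 count=5

Answer: 18 22 3 7 10 9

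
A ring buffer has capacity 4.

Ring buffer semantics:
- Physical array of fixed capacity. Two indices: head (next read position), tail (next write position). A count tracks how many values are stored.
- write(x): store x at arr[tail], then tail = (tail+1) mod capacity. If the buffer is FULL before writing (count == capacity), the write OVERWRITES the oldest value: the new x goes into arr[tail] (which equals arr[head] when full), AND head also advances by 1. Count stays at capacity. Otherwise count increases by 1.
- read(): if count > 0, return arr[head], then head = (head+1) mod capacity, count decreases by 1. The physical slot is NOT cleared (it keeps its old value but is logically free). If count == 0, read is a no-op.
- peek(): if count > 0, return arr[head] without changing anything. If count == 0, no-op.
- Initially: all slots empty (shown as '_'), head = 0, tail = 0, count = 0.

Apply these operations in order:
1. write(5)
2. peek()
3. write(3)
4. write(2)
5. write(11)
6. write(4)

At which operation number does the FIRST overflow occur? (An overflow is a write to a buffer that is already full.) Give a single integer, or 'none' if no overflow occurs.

After op 1 (write(5)): arr=[5 _ _ _] head=0 tail=1 count=1
After op 2 (peek()): arr=[5 _ _ _] head=0 tail=1 count=1
After op 3 (write(3)): arr=[5 3 _ _] head=0 tail=2 count=2
After op 4 (write(2)): arr=[5 3 2 _] head=0 tail=3 count=3
After op 5 (write(11)): arr=[5 3 2 11] head=0 tail=0 count=4
After op 6 (write(4)): arr=[4 3 2 11] head=1 tail=1 count=4

Answer: 6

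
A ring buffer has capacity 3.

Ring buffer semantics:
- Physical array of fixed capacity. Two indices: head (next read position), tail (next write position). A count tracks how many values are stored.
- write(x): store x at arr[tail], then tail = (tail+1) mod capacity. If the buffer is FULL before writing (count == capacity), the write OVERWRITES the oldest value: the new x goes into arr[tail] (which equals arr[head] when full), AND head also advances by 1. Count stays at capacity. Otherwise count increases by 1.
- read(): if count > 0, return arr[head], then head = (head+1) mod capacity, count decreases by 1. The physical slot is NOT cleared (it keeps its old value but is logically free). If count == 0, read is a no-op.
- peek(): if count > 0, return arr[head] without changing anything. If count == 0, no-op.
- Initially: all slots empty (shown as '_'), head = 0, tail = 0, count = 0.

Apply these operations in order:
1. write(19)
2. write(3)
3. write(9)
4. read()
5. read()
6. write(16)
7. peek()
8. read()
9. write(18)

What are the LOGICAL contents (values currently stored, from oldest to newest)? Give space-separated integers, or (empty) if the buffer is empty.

After op 1 (write(19)): arr=[19 _ _] head=0 tail=1 count=1
After op 2 (write(3)): arr=[19 3 _] head=0 tail=2 count=2
After op 3 (write(9)): arr=[19 3 9] head=0 tail=0 count=3
After op 4 (read()): arr=[19 3 9] head=1 tail=0 count=2
After op 5 (read()): arr=[19 3 9] head=2 tail=0 count=1
After op 6 (write(16)): arr=[16 3 9] head=2 tail=1 count=2
After op 7 (peek()): arr=[16 3 9] head=2 tail=1 count=2
After op 8 (read()): arr=[16 3 9] head=0 tail=1 count=1
After op 9 (write(18)): arr=[16 18 9] head=0 tail=2 count=2

Answer: 16 18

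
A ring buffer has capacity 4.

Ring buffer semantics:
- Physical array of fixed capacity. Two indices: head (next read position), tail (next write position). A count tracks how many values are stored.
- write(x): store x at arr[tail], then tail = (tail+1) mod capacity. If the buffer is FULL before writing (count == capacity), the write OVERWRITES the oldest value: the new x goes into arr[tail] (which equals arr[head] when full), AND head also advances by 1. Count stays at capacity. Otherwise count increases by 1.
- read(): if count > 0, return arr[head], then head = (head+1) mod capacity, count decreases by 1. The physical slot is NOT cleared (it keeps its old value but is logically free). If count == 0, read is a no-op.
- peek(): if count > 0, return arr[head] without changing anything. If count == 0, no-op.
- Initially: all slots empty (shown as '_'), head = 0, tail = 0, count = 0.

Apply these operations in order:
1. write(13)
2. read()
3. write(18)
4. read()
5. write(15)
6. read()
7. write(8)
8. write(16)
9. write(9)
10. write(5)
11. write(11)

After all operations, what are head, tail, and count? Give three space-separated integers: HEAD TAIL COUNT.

After op 1 (write(13)): arr=[13 _ _ _] head=0 tail=1 count=1
After op 2 (read()): arr=[13 _ _ _] head=1 tail=1 count=0
After op 3 (write(18)): arr=[13 18 _ _] head=1 tail=2 count=1
After op 4 (read()): arr=[13 18 _ _] head=2 tail=2 count=0
After op 5 (write(15)): arr=[13 18 15 _] head=2 tail=3 count=1
After op 6 (read()): arr=[13 18 15 _] head=3 tail=3 count=0
After op 7 (write(8)): arr=[13 18 15 8] head=3 tail=0 count=1
After op 8 (write(16)): arr=[16 18 15 8] head=3 tail=1 count=2
After op 9 (write(9)): arr=[16 9 15 8] head=3 tail=2 count=3
After op 10 (write(5)): arr=[16 9 5 8] head=3 tail=3 count=4
After op 11 (write(11)): arr=[16 9 5 11] head=0 tail=0 count=4

Answer: 0 0 4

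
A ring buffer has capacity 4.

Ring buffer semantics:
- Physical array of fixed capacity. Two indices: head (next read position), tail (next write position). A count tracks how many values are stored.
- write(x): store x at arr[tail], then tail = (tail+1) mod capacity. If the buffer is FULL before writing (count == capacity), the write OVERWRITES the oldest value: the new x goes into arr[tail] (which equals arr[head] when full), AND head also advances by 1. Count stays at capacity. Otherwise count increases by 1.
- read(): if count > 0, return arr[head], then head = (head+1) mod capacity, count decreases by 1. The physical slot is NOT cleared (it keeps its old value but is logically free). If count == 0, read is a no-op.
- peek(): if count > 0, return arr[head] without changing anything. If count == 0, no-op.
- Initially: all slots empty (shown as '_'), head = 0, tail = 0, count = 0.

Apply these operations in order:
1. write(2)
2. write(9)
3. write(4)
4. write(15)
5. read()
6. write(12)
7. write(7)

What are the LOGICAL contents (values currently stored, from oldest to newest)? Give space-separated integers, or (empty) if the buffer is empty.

Answer: 4 15 12 7

Derivation:
After op 1 (write(2)): arr=[2 _ _ _] head=0 tail=1 count=1
After op 2 (write(9)): arr=[2 9 _ _] head=0 tail=2 count=2
After op 3 (write(4)): arr=[2 9 4 _] head=0 tail=3 count=3
After op 4 (write(15)): arr=[2 9 4 15] head=0 tail=0 count=4
After op 5 (read()): arr=[2 9 4 15] head=1 tail=0 count=3
After op 6 (write(12)): arr=[12 9 4 15] head=1 tail=1 count=4
After op 7 (write(7)): arr=[12 7 4 15] head=2 tail=2 count=4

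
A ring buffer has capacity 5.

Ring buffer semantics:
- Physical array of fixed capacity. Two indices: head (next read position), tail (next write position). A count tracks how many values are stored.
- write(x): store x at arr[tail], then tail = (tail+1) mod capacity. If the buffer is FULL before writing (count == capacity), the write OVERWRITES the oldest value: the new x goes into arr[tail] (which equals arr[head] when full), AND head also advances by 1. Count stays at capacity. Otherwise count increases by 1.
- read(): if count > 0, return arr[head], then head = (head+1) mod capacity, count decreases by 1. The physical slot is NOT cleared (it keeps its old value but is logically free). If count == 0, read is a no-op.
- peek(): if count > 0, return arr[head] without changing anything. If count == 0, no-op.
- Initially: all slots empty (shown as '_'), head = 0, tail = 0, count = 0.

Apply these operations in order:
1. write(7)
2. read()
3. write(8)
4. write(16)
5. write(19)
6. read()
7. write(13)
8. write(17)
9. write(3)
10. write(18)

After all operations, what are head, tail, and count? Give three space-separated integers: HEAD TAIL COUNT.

After op 1 (write(7)): arr=[7 _ _ _ _] head=0 tail=1 count=1
After op 2 (read()): arr=[7 _ _ _ _] head=1 tail=1 count=0
After op 3 (write(8)): arr=[7 8 _ _ _] head=1 tail=2 count=1
After op 4 (write(16)): arr=[7 8 16 _ _] head=1 tail=3 count=2
After op 5 (write(19)): arr=[7 8 16 19 _] head=1 tail=4 count=3
After op 6 (read()): arr=[7 8 16 19 _] head=2 tail=4 count=2
After op 7 (write(13)): arr=[7 8 16 19 13] head=2 tail=0 count=3
After op 8 (write(17)): arr=[17 8 16 19 13] head=2 tail=1 count=4
After op 9 (write(3)): arr=[17 3 16 19 13] head=2 tail=2 count=5
After op 10 (write(18)): arr=[17 3 18 19 13] head=3 tail=3 count=5

Answer: 3 3 5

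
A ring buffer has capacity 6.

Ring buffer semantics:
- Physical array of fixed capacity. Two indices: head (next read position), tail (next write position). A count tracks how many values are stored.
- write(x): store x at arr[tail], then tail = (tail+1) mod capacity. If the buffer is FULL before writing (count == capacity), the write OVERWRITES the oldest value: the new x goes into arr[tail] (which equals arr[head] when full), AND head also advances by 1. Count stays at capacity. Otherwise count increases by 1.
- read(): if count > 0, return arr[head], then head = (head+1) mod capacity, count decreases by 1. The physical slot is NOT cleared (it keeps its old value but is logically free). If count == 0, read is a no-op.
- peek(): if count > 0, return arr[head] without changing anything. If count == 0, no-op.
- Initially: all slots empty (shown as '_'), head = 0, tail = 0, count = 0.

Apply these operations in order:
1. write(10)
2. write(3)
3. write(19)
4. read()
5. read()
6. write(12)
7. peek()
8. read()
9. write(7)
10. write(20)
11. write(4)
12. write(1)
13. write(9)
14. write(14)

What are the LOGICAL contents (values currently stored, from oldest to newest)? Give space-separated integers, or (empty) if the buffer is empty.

Answer: 7 20 4 1 9 14

Derivation:
After op 1 (write(10)): arr=[10 _ _ _ _ _] head=0 tail=1 count=1
After op 2 (write(3)): arr=[10 3 _ _ _ _] head=0 tail=2 count=2
After op 3 (write(19)): arr=[10 3 19 _ _ _] head=0 tail=3 count=3
After op 4 (read()): arr=[10 3 19 _ _ _] head=1 tail=3 count=2
After op 5 (read()): arr=[10 3 19 _ _ _] head=2 tail=3 count=1
After op 6 (write(12)): arr=[10 3 19 12 _ _] head=2 tail=4 count=2
After op 7 (peek()): arr=[10 3 19 12 _ _] head=2 tail=4 count=2
After op 8 (read()): arr=[10 3 19 12 _ _] head=3 tail=4 count=1
After op 9 (write(7)): arr=[10 3 19 12 7 _] head=3 tail=5 count=2
After op 10 (write(20)): arr=[10 3 19 12 7 20] head=3 tail=0 count=3
After op 11 (write(4)): arr=[4 3 19 12 7 20] head=3 tail=1 count=4
After op 12 (write(1)): arr=[4 1 19 12 7 20] head=3 tail=2 count=5
After op 13 (write(9)): arr=[4 1 9 12 7 20] head=3 tail=3 count=6
After op 14 (write(14)): arr=[4 1 9 14 7 20] head=4 tail=4 count=6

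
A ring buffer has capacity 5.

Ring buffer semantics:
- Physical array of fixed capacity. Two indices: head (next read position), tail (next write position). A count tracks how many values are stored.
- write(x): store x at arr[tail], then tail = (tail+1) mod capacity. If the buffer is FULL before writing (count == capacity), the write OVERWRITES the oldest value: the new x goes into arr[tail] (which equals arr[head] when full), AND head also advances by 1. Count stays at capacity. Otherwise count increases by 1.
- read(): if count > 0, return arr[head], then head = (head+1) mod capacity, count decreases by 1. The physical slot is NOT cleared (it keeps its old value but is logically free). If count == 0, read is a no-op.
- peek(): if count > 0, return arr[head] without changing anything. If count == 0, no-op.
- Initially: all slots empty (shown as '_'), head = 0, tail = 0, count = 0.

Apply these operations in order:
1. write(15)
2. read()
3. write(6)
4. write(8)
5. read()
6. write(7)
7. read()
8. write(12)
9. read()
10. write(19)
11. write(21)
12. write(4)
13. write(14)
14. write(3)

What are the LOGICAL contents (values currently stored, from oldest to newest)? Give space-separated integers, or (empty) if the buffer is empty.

Answer: 19 21 4 14 3

Derivation:
After op 1 (write(15)): arr=[15 _ _ _ _] head=0 tail=1 count=1
After op 2 (read()): arr=[15 _ _ _ _] head=1 tail=1 count=0
After op 3 (write(6)): arr=[15 6 _ _ _] head=1 tail=2 count=1
After op 4 (write(8)): arr=[15 6 8 _ _] head=1 tail=3 count=2
After op 5 (read()): arr=[15 6 8 _ _] head=2 tail=3 count=1
After op 6 (write(7)): arr=[15 6 8 7 _] head=2 tail=4 count=2
After op 7 (read()): arr=[15 6 8 7 _] head=3 tail=4 count=1
After op 8 (write(12)): arr=[15 6 8 7 12] head=3 tail=0 count=2
After op 9 (read()): arr=[15 6 8 7 12] head=4 tail=0 count=1
After op 10 (write(19)): arr=[19 6 8 7 12] head=4 tail=1 count=2
After op 11 (write(21)): arr=[19 21 8 7 12] head=4 tail=2 count=3
After op 12 (write(4)): arr=[19 21 4 7 12] head=4 tail=3 count=4
After op 13 (write(14)): arr=[19 21 4 14 12] head=4 tail=4 count=5
After op 14 (write(3)): arr=[19 21 4 14 3] head=0 tail=0 count=5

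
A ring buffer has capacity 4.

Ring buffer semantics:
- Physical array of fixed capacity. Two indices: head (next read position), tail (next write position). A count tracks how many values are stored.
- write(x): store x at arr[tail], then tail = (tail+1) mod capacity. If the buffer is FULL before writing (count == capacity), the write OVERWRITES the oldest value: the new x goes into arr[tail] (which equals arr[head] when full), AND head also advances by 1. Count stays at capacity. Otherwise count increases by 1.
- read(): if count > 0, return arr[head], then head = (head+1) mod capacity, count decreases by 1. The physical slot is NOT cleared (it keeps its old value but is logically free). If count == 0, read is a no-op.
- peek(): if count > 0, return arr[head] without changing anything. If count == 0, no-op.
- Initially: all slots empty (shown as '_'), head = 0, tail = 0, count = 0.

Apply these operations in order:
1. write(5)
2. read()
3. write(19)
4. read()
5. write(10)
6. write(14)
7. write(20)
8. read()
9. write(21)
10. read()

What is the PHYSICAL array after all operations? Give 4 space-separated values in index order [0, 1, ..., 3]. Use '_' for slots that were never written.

Answer: 20 21 10 14

Derivation:
After op 1 (write(5)): arr=[5 _ _ _] head=0 tail=1 count=1
After op 2 (read()): arr=[5 _ _ _] head=1 tail=1 count=0
After op 3 (write(19)): arr=[5 19 _ _] head=1 tail=2 count=1
After op 4 (read()): arr=[5 19 _ _] head=2 tail=2 count=0
After op 5 (write(10)): arr=[5 19 10 _] head=2 tail=3 count=1
After op 6 (write(14)): arr=[5 19 10 14] head=2 tail=0 count=2
After op 7 (write(20)): arr=[20 19 10 14] head=2 tail=1 count=3
After op 8 (read()): arr=[20 19 10 14] head=3 tail=1 count=2
After op 9 (write(21)): arr=[20 21 10 14] head=3 tail=2 count=3
After op 10 (read()): arr=[20 21 10 14] head=0 tail=2 count=2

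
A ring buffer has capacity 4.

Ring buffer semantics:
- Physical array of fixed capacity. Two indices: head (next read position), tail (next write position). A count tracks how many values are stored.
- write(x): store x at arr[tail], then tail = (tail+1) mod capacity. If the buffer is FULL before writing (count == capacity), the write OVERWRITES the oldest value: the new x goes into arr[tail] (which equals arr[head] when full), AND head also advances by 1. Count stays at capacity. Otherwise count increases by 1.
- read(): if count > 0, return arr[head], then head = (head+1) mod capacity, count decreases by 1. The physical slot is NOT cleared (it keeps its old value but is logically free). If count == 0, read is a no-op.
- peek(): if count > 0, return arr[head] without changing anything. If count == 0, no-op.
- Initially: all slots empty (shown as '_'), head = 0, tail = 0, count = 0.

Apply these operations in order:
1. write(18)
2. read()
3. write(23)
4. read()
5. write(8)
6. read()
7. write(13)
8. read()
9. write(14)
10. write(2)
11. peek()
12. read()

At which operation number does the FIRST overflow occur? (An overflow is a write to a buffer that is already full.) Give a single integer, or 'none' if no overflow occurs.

After op 1 (write(18)): arr=[18 _ _ _] head=0 tail=1 count=1
After op 2 (read()): arr=[18 _ _ _] head=1 tail=1 count=0
After op 3 (write(23)): arr=[18 23 _ _] head=1 tail=2 count=1
After op 4 (read()): arr=[18 23 _ _] head=2 tail=2 count=0
After op 5 (write(8)): arr=[18 23 8 _] head=2 tail=3 count=1
After op 6 (read()): arr=[18 23 8 _] head=3 tail=3 count=0
After op 7 (write(13)): arr=[18 23 8 13] head=3 tail=0 count=1
After op 8 (read()): arr=[18 23 8 13] head=0 tail=0 count=0
After op 9 (write(14)): arr=[14 23 8 13] head=0 tail=1 count=1
After op 10 (write(2)): arr=[14 2 8 13] head=0 tail=2 count=2
After op 11 (peek()): arr=[14 2 8 13] head=0 tail=2 count=2
After op 12 (read()): arr=[14 2 8 13] head=1 tail=2 count=1

Answer: none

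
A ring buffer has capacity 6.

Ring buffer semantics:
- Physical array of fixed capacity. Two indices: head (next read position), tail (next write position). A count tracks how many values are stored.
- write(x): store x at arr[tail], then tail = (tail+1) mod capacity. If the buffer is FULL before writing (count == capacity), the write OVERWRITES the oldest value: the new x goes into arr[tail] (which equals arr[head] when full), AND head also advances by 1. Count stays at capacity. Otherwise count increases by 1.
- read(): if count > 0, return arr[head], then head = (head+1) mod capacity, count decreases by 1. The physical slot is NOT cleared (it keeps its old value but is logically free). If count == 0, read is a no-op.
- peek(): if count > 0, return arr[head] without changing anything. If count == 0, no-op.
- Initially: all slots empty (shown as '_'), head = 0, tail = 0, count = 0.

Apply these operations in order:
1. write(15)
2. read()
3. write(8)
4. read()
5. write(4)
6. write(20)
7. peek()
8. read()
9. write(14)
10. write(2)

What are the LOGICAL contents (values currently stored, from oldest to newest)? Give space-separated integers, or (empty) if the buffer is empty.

Answer: 20 14 2

Derivation:
After op 1 (write(15)): arr=[15 _ _ _ _ _] head=0 tail=1 count=1
After op 2 (read()): arr=[15 _ _ _ _ _] head=1 tail=1 count=0
After op 3 (write(8)): arr=[15 8 _ _ _ _] head=1 tail=2 count=1
After op 4 (read()): arr=[15 8 _ _ _ _] head=2 tail=2 count=0
After op 5 (write(4)): arr=[15 8 4 _ _ _] head=2 tail=3 count=1
After op 6 (write(20)): arr=[15 8 4 20 _ _] head=2 tail=4 count=2
After op 7 (peek()): arr=[15 8 4 20 _ _] head=2 tail=4 count=2
After op 8 (read()): arr=[15 8 4 20 _ _] head=3 tail=4 count=1
After op 9 (write(14)): arr=[15 8 4 20 14 _] head=3 tail=5 count=2
After op 10 (write(2)): arr=[15 8 4 20 14 2] head=3 tail=0 count=3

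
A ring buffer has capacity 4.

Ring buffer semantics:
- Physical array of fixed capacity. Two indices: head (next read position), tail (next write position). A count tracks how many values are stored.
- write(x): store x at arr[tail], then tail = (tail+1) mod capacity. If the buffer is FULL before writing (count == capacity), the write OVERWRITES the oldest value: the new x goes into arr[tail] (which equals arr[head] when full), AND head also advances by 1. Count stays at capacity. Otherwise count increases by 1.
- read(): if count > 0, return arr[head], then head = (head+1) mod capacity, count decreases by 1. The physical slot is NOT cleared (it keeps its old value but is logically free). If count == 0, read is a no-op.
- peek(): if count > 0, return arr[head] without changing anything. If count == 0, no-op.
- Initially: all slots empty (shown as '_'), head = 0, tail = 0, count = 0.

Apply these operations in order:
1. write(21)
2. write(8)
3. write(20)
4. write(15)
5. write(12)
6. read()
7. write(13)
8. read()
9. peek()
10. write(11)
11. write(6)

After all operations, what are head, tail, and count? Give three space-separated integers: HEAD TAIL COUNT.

Answer: 0 0 4

Derivation:
After op 1 (write(21)): arr=[21 _ _ _] head=0 tail=1 count=1
After op 2 (write(8)): arr=[21 8 _ _] head=0 tail=2 count=2
After op 3 (write(20)): arr=[21 8 20 _] head=0 tail=3 count=3
After op 4 (write(15)): arr=[21 8 20 15] head=0 tail=0 count=4
After op 5 (write(12)): arr=[12 8 20 15] head=1 tail=1 count=4
After op 6 (read()): arr=[12 8 20 15] head=2 tail=1 count=3
After op 7 (write(13)): arr=[12 13 20 15] head=2 tail=2 count=4
After op 8 (read()): arr=[12 13 20 15] head=3 tail=2 count=3
After op 9 (peek()): arr=[12 13 20 15] head=3 tail=2 count=3
After op 10 (write(11)): arr=[12 13 11 15] head=3 tail=3 count=4
After op 11 (write(6)): arr=[12 13 11 6] head=0 tail=0 count=4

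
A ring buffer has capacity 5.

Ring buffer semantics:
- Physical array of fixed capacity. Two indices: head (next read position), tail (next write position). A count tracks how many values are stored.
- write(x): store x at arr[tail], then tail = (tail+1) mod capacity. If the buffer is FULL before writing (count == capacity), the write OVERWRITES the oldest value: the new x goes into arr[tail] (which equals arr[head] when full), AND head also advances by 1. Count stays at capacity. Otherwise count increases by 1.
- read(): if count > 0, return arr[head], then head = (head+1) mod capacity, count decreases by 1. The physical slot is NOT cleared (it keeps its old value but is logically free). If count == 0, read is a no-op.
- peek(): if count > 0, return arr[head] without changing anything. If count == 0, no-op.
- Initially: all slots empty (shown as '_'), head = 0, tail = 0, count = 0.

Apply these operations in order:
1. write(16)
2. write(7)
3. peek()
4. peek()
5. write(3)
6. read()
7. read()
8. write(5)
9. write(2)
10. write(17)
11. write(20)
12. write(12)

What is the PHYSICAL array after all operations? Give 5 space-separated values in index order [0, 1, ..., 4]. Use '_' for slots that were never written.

Answer: 17 20 12 5 2

Derivation:
After op 1 (write(16)): arr=[16 _ _ _ _] head=0 tail=1 count=1
After op 2 (write(7)): arr=[16 7 _ _ _] head=0 tail=2 count=2
After op 3 (peek()): arr=[16 7 _ _ _] head=0 tail=2 count=2
After op 4 (peek()): arr=[16 7 _ _ _] head=0 tail=2 count=2
After op 5 (write(3)): arr=[16 7 3 _ _] head=0 tail=3 count=3
After op 6 (read()): arr=[16 7 3 _ _] head=1 tail=3 count=2
After op 7 (read()): arr=[16 7 3 _ _] head=2 tail=3 count=1
After op 8 (write(5)): arr=[16 7 3 5 _] head=2 tail=4 count=2
After op 9 (write(2)): arr=[16 7 3 5 2] head=2 tail=0 count=3
After op 10 (write(17)): arr=[17 7 3 5 2] head=2 tail=1 count=4
After op 11 (write(20)): arr=[17 20 3 5 2] head=2 tail=2 count=5
After op 12 (write(12)): arr=[17 20 12 5 2] head=3 tail=3 count=5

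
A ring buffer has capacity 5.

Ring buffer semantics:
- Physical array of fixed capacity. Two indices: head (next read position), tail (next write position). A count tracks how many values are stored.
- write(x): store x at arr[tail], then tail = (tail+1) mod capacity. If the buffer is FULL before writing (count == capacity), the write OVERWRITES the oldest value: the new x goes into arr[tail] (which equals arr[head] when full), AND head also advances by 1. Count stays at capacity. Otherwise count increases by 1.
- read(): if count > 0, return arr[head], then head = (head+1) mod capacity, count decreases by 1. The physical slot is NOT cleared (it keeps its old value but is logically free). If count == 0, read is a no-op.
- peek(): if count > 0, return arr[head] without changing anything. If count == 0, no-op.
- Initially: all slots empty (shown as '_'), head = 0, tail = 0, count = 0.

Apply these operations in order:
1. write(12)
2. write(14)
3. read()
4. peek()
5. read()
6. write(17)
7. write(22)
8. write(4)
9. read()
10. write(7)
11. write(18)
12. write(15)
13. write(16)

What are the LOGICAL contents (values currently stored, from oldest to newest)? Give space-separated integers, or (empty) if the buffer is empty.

After op 1 (write(12)): arr=[12 _ _ _ _] head=0 tail=1 count=1
After op 2 (write(14)): arr=[12 14 _ _ _] head=0 tail=2 count=2
After op 3 (read()): arr=[12 14 _ _ _] head=1 tail=2 count=1
After op 4 (peek()): arr=[12 14 _ _ _] head=1 tail=2 count=1
After op 5 (read()): arr=[12 14 _ _ _] head=2 tail=2 count=0
After op 6 (write(17)): arr=[12 14 17 _ _] head=2 tail=3 count=1
After op 7 (write(22)): arr=[12 14 17 22 _] head=2 tail=4 count=2
After op 8 (write(4)): arr=[12 14 17 22 4] head=2 tail=0 count=3
After op 9 (read()): arr=[12 14 17 22 4] head=3 tail=0 count=2
After op 10 (write(7)): arr=[7 14 17 22 4] head=3 tail=1 count=3
After op 11 (write(18)): arr=[7 18 17 22 4] head=3 tail=2 count=4
After op 12 (write(15)): arr=[7 18 15 22 4] head=3 tail=3 count=5
After op 13 (write(16)): arr=[7 18 15 16 4] head=4 tail=4 count=5

Answer: 4 7 18 15 16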